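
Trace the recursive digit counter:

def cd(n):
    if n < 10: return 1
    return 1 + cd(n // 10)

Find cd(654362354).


cd(654362354) = 1 + cd(65436235)
cd(65436235) = 1 + cd(6543623)
cd(6543623) = 1 + cd(654362)
cd(654362) = 1 + cd(65436)
cd(65436) = 1 + cd(6543)
cd(6543) = 1 + cd(654)
cd(654) = 1 + cd(65)
cd(65) = 1 + cd(6)
cd(6) = 1  (base case: 6 < 10)
Unwinding: 1 + 1 + 1 + 1 + 1 + 1 + 1 + 1 + 1 = 9

9


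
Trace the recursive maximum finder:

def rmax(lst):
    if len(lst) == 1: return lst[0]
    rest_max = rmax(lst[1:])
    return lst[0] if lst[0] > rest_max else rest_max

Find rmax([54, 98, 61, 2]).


rmax([54, 98, 61, 2]): compare 54 with rmax([98, 61, 2])
rmax([98, 61, 2]): compare 98 with rmax([61, 2])
rmax([61, 2]): compare 61 with rmax([2])
rmax([2]) = 2  (base case)
Compare 61 with 2 -> 61
Compare 98 with 61 -> 98
Compare 54 with 98 -> 98

98


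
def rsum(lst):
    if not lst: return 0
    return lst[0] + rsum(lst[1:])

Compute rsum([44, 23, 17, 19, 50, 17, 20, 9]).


rsum([44, 23, 17, 19, 50, 17, 20, 9]) = 44 + rsum([23, 17, 19, 50, 17, 20, 9])
rsum([23, 17, 19, 50, 17, 20, 9]) = 23 + rsum([17, 19, 50, 17, 20, 9])
rsum([17, 19, 50, 17, 20, 9]) = 17 + rsum([19, 50, 17, 20, 9])
rsum([19, 50, 17, 20, 9]) = 19 + rsum([50, 17, 20, 9])
rsum([50, 17, 20, 9]) = 50 + rsum([17, 20, 9])
rsum([17, 20, 9]) = 17 + rsum([20, 9])
rsum([20, 9]) = 20 + rsum([9])
rsum([9]) = 9 + rsum([])
rsum([]) = 0  (base case)
Total: 44 + 23 + 17 + 19 + 50 + 17 + 20 + 9 + 0 = 199

199


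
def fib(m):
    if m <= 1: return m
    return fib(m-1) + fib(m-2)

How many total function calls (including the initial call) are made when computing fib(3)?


Let C(n) = total calls for fib(n)
C(0) = 1, C(1) = 1
C(2) = 1 + C(1) + C(0) = 1 + 1 + 1 = 3
C(3) = 1 + C(2) + C(1) = 1 + 3 + 1 = 5

5


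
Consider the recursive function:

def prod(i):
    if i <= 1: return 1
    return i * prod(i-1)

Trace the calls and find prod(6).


prod(6)
= 6 * prod(5)
= 6 * 5 * prod(4)
= 6 * 5 * 4 * prod(3)
= 6 * 5 * 4 * 3 * prod(2)
= 6 * 5 * 4 * 3 * 2 * prod(1)
= 6 * 5 * 4 * 3 * 2 * 1
= 720

720


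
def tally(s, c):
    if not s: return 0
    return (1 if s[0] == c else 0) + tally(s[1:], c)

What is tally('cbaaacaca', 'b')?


s[0]='c' != 'b' -> 0
s[0]='b' == 'b' -> 1
s[0]='a' != 'b' -> 0
s[0]='a' != 'b' -> 0
s[0]='a' != 'b' -> 0
s[0]='c' != 'b' -> 0
s[0]='a' != 'b' -> 0
s[0]='c' != 'b' -> 0
s[0]='a' != 'b' -> 0
Sum: 0 + 1 + 0 + 0 + 0 + 0 + 0 + 0 + 0 = 1

1


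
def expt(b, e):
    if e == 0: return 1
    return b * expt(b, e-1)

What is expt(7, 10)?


expt(7, 10)
= 7 * expt(7, 9)
= 7 * 7 * expt(7, 8)
= 7 * 7 * 7 * expt(7, 7)
= 7 * 7 * 7 * 7 * expt(7, 6)
= 7 * 7 * 7 * 7 * 7 * expt(7, 5)
= 7 * 7 * 7 * 7 * 7 * 7 * expt(7, 4)
= 7 * 7 * 7 * 7 * 7 * 7 * 7 * expt(7, 3)
= 7 * 7 * 7 * 7 * 7 * 7 * 7 * 7 * expt(7, 2)
= 7 * 7 * 7 * 7 * 7 * 7 * 7 * 7 * 7 * expt(7, 1)
= 7 * 7 * 7 * 7 * 7 * 7 * 7 * 7 * 7 * 7 * expt(7, 0)
= 7 * 7 * 7 * 7 * 7 * 7 * 7 * 7 * 7 * 7 * 1
= 282475249

282475249


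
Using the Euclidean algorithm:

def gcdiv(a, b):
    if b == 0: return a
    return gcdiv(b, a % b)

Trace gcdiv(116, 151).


gcdiv(116, 151) = gcdiv(151, 116)
gcdiv(151, 116) = gcdiv(116, 35)
gcdiv(116, 35) = gcdiv(35, 11)
gcdiv(35, 11) = gcdiv(11, 2)
gcdiv(11, 2) = gcdiv(2, 1)
gcdiv(2, 1) = gcdiv(1, 0)
gcdiv(1, 0) = 1  (base case)

1


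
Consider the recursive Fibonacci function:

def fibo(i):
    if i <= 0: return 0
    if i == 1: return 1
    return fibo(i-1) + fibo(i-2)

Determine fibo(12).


Computing fibo(12) bottom-up:
fibo(0) = 0
fibo(1) = 1
fibo(2) = fibo(1) + fibo(0) = 1 + 0 = 1
fibo(3) = fibo(2) + fibo(1) = 1 + 1 = 2
fibo(4) = fibo(3) + fibo(2) = 2 + 1 = 3
fibo(5) = fibo(4) + fibo(3) = 3 + 2 = 5
fibo(6) = fibo(5) + fibo(4) = 5 + 3 = 8
fibo(7) = fibo(6) + fibo(5) = 8 + 5 = 13
fibo(8) = fibo(7) + fibo(6) = 13 + 8 = 21
fibo(9) = fibo(8) + fibo(7) = 21 + 13 = 34
fibo(10) = fibo(9) + fibo(8) = 34 + 21 = 55
fibo(11) = fibo(10) + fibo(9) = 55 + 34 = 89
fibo(12) = fibo(11) + fibo(10) = 89 + 55 = 144

144


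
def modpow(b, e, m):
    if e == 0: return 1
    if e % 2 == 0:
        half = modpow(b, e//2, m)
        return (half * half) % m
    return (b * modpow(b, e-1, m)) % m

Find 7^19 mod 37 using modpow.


modpow(7, 19, 37): e is odd, compute modpow(7, 18, 37)
  modpow(7, 18, 37): e is even, compute modpow(7, 9, 37)
    modpow(7, 9, 37): e is odd, compute modpow(7, 8, 37)
      modpow(7, 8, 37): e is even, compute modpow(7, 4, 37)
        modpow(7, 4, 37): e is even, compute modpow(7, 2, 37)
          modpow(7, 2, 37): e is even, compute modpow(7, 1, 37)
          modpow(7, 1, 37): e is odd, compute modpow(7, 0, 37)
          modpow(7, 0, 37) = 1
          (7 * 1) % 37 = 7
          half=7, (7*7) % 37 = 12
        half=12, (12*12) % 37 = 33
      half=33, (33*33) % 37 = 16
    (7 * 16) % 37 = 1
  half=1, (1*1) % 37 = 1
(7 * 1) % 37 = 7

7


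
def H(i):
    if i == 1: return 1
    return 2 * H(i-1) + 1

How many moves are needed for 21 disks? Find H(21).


H(21) = 2 * H(20) + 1
H(20) = 2 * H(19) + 1
H(19) = 2 * H(18) + 1
H(18) = 2 * H(17) + 1
H(17) = 2 * H(16) + 1
H(16) = 2 * H(15) + 1
H(15) = 2 * H(14) + 1
H(14) = 2 * H(13) + 1
H(13) = 2 * H(12) + 1
H(12) = 2 * H(11) + 1
H(11) = 2 * H(10) + 1
H(10) = 2 * H(9) + 1
H(9) = 2 * H(8) + 1
H(8) = 2 * H(7) + 1
H(7) = 2 * H(6) + 1
H(6) = 2 * H(5) + 1
H(5) = 2 * H(4) + 1
H(4) = 2 * H(3) + 1
H(3) = 2 * H(2) + 1
H(2) = 2 * H(1) + 1
H(1) = 1  (base case)
H(2) = 2 * 1 + 1 = 3
H(3) = 2 * 3 + 1 = 7
H(4) = 2 * 7 + 1 = 15
H(5) = 2 * 15 + 1 = 31
H(6) = 2 * 31 + 1 = 63
H(7) = 2 * 63 + 1 = 127
H(8) = 2 * 127 + 1 = 255
H(9) = 2 * 255 + 1 = 511
H(10) = 2 * 511 + 1 = 1023
H(11) = 2 * 1023 + 1 = 2047
H(12) = 2 * 2047 + 1 = 4095
H(13) = 2 * 4095 + 1 = 8191
H(14) = 2 * 8191 + 1 = 16383
H(15) = 2 * 16383 + 1 = 32767
H(16) = 2 * 32767 + 1 = 65535
H(17) = 2 * 65535 + 1 = 131071
H(18) = 2 * 131071 + 1 = 262143
H(19) = 2 * 262143 + 1 = 524287
H(20) = 2 * 524287 + 1 = 1048575
H(21) = 2 * 1048575 + 1 = 2097151

2097151


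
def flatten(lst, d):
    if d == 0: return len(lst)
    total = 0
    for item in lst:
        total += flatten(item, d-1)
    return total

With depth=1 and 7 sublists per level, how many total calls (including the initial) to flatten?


At depth 0 (root): 1 call
At depth 1: each of 1 parents calls flatten on 7 children = 7 calls
Total: 1 + 7 = 8

8


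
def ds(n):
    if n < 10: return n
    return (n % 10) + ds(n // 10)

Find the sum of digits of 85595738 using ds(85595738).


ds(85595738) = 8 + ds(8559573)
ds(8559573) = 3 + ds(855957)
ds(855957) = 7 + ds(85595)
ds(85595) = 5 + ds(8559)
ds(8559) = 9 + ds(855)
ds(855) = 5 + ds(85)
ds(85) = 5 + ds(8)
ds(8) = 8  (base case)
Total: 8 + 3 + 7 + 5 + 9 + 5 + 5 + 8 = 50

50


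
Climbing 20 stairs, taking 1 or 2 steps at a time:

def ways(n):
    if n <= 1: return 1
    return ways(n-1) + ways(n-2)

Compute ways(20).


Building up from base cases:
ways(0) = 1
ways(1) = 1
ways(2) = ways(1) + ways(0) = 1 + 1 = 2
ways(3) = ways(2) + ways(1) = 2 + 1 = 3
ways(4) = ways(3) + ways(2) = 3 + 2 = 5
ways(5) = ways(4) + ways(3) = 5 + 3 = 8
ways(6) = ways(5) + ways(4) = 8 + 5 = 13
ways(7) = ways(6) + ways(5) = 13 + 8 = 21
ways(8) = ways(7) + ways(6) = 21 + 13 = 34
ways(9) = ways(8) + ways(7) = 34 + 21 = 55
ways(10) = ways(9) + ways(8) = 55 + 34 = 89
ways(11) = ways(10) + ways(9) = 89 + 55 = 144
ways(12) = ways(11) + ways(10) = 144 + 89 = 233
ways(13) = ways(12) + ways(11) = 233 + 144 = 377
ways(14) = ways(13) + ways(12) = 377 + 233 = 610
ways(15) = ways(14) + ways(13) = 610 + 377 = 987
ways(16) = ways(15) + ways(14) = 987 + 610 = 1597
ways(17) = ways(16) + ways(15) = 1597 + 987 = 2584
ways(18) = ways(17) + ways(16) = 2584 + 1597 = 4181
ways(19) = ways(18) + ways(17) = 4181 + 2584 = 6765
ways(20) = ways(19) + ways(18) = 6765 + 4181 = 10946

10946


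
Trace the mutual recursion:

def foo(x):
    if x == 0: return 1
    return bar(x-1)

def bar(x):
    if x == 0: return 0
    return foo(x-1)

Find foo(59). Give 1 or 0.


foo(59) = bar(58)
bar(58) = foo(57)
foo(57) = bar(56)
bar(56) = foo(55)
foo(55) = bar(54)
bar(54) = foo(53)
foo(53) = bar(52)
bar(52) = foo(51)
foo(51) = bar(50)
bar(50) = foo(49)
foo(49) = bar(48)
bar(48) = foo(47)
foo(47) = bar(46)
bar(46) = foo(45)
foo(45) = bar(44)
bar(44) = foo(43)
foo(43) = bar(42)
bar(42) = foo(41)
foo(41) = bar(40)
bar(40) = foo(39)
foo(39) = bar(38)
bar(38) = foo(37)
foo(37) = bar(36)
bar(36) = foo(35)
foo(35) = bar(34)
bar(34) = foo(33)
foo(33) = bar(32)
bar(32) = foo(31)
foo(31) = bar(30)
bar(30) = foo(29)
foo(29) = bar(28)
bar(28) = foo(27)
foo(27) = bar(26)
bar(26) = foo(25)
foo(25) = bar(24)
bar(24) = foo(23)
foo(23) = bar(22)
bar(22) = foo(21)
foo(21) = bar(20)
bar(20) = foo(19)
foo(19) = bar(18)
bar(18) = foo(17)
foo(17) = bar(16)
bar(16) = foo(15)
foo(15) = bar(14)
bar(14) = foo(13)
foo(13) = bar(12)
bar(12) = foo(11)
foo(11) = bar(10)
bar(10) = foo(9)
foo(9) = bar(8)
bar(8) = foo(7)
foo(7) = bar(6)
bar(6) = foo(5)
foo(5) = bar(4)
bar(4) = foo(3)
foo(3) = bar(2)
bar(2) = foo(1)
foo(1) = bar(0)
bar(0) = 0  (base case)
Result: 0

0


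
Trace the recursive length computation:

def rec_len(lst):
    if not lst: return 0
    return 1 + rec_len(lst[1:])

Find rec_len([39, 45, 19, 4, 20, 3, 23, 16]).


rec_len([39, 45, 19, 4, 20, 3, 23, 16]) = 1 + rec_len([45, 19, 4, 20, 3, 23, 16])
rec_len([45, 19, 4, 20, 3, 23, 16]) = 1 + rec_len([19, 4, 20, 3, 23, 16])
rec_len([19, 4, 20, 3, 23, 16]) = 1 + rec_len([4, 20, 3, 23, 16])
rec_len([4, 20, 3, 23, 16]) = 1 + rec_len([20, 3, 23, 16])
rec_len([20, 3, 23, 16]) = 1 + rec_len([3, 23, 16])
rec_len([3, 23, 16]) = 1 + rec_len([23, 16])
rec_len([23, 16]) = 1 + rec_len([16])
rec_len([16]) = 1 + rec_len([])
rec_len([]) = 0  (base case)
Unwinding: 1 + 1 + 1 + 1 + 1 + 1 + 1 + 1 + 0 = 8

8


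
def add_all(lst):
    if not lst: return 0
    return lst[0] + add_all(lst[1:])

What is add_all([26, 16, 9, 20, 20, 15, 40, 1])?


add_all([26, 16, 9, 20, 20, 15, 40, 1]) = 26 + add_all([16, 9, 20, 20, 15, 40, 1])
add_all([16, 9, 20, 20, 15, 40, 1]) = 16 + add_all([9, 20, 20, 15, 40, 1])
add_all([9, 20, 20, 15, 40, 1]) = 9 + add_all([20, 20, 15, 40, 1])
add_all([20, 20, 15, 40, 1]) = 20 + add_all([20, 15, 40, 1])
add_all([20, 15, 40, 1]) = 20 + add_all([15, 40, 1])
add_all([15, 40, 1]) = 15 + add_all([40, 1])
add_all([40, 1]) = 40 + add_all([1])
add_all([1]) = 1 + add_all([])
add_all([]) = 0  (base case)
Total: 26 + 16 + 9 + 20 + 20 + 15 + 40 + 1 + 0 = 147

147


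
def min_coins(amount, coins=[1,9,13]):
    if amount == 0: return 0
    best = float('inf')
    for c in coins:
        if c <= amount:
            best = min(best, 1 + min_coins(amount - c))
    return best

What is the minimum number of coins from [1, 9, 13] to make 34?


Building up with DP:
min_coins(0) = 0
min_coins(1) = min(1+min_coins(0)=1+0=1) = 1
min_coins(2) = min(1+min_coins(1)=1+1=2) = 2
min_coins(3) = min(1+min_coins(2)=1+2=3) = 3
min_coins(4) = min(1+min_coins(3)=1+3=4) = 4
min_coins(5) = min(1+min_coins(4)=1+4=5) = 5
min_coins(6) = min(1+min_coins(5)=1+5=6) = 6
min_coins(7) = min(1+min_coins(6)=1+6=7) = 7
min_coins(8) = min(1+min_coins(7)=1+7=8) = 8
min_coins(9) = min(1+min_coins(8)=1+8=9, 1+min_coins(0)=1+0=1) = 1
min_coins(10) = min(1+min_coins(9)=1+1=2, 1+min_coins(1)=1+1=2) = 2
min_coins(11) = min(1+min_coins(10)=1+2=3, 1+min_coins(2)=1+2=3) = 3
min_coins(12) = min(1+min_coins(11)=1+3=4, 1+min_coins(3)=1+3=4) = 4
min_coins(13) = min(1+min_coins(12)=1+4=5, 1+min_coins(4)=1+4=5, 1+min_coins(0)=1+0=1) = 1
min_coins(14) = min(1+min_coins(13)=1+1=2, 1+min_coins(5)=1+5=6, 1+min_coins(1)=1+1=2) = 2
min_coins(15) = min(1+min_coins(14)=1+2=3, 1+min_coins(6)=1+6=7, 1+min_coins(2)=1+2=3) = 3
min_coins(16) = min(1+min_coins(15)=1+3=4, 1+min_coins(7)=1+7=8, 1+min_coins(3)=1+3=4) = 4
min_coins(17) = min(1+min_coins(16)=1+4=5, 1+min_coins(8)=1+8=9, 1+min_coins(4)=1+4=5) = 5
min_coins(18) = min(1+min_coins(17)=1+5=6, 1+min_coins(9)=1+1=2, 1+min_coins(5)=1+5=6) = 2
min_coins(19) = min(1+min_coins(18)=1+2=3, 1+min_coins(10)=1+2=3, 1+min_coins(6)=1+6=7) = 3
min_coins(20) = min(1+min_coins(19)=1+3=4, 1+min_coins(11)=1+3=4, 1+min_coins(7)=1+7=8) = 4
min_coins(21) = min(1+min_coins(20)=1+4=5, 1+min_coins(12)=1+4=5, 1+min_coins(8)=1+8=9) = 5
min_coins(22) = min(1+min_coins(21)=1+5=6, 1+min_coins(13)=1+1=2, 1+min_coins(9)=1+1=2) = 2
min_coins(23) = min(1+min_coins(22)=1+2=3, 1+min_coins(14)=1+2=3, 1+min_coins(10)=1+2=3) = 3
min_coins(24) = min(1+min_coins(23)=1+3=4, 1+min_coins(15)=1+3=4, 1+min_coins(11)=1+3=4) = 4
min_coins(25) = min(1+min_coins(24)=1+4=5, 1+min_coins(16)=1+4=5, 1+min_coins(12)=1+4=5) = 5
min_coins(26) = min(1+min_coins(25)=1+5=6, 1+min_coins(17)=1+5=6, 1+min_coins(13)=1+1=2) = 2
min_coins(27) = min(1+min_coins(26)=1+2=3, 1+min_coins(18)=1+2=3, 1+min_coins(14)=1+2=3) = 3
min_coins(28) = min(1+min_coins(27)=1+3=4, 1+min_coins(19)=1+3=4, 1+min_coins(15)=1+3=4) = 4
min_coins(29) = min(1+min_coins(28)=1+4=5, 1+min_coins(20)=1+4=5, 1+min_coins(16)=1+4=5) = 5
min_coins(30) = min(1+min_coins(29)=1+5=6, 1+min_coins(21)=1+5=6, 1+min_coins(17)=1+5=6) = 6
min_coins(31) = min(1+min_coins(30)=1+6=7, 1+min_coins(22)=1+2=3, 1+min_coins(18)=1+2=3) = 3
min_coins(32) = min(1+min_coins(31)=1+3=4, 1+min_coins(23)=1+3=4, 1+min_coins(19)=1+3=4) = 4
min_coins(33) = min(1+min_coins(32)=1+4=5, 1+min_coins(24)=1+4=5, 1+min_coins(20)=1+4=5) = 5
min_coins(34) = min(1+min_coins(33)=1+5=6, 1+min_coins(25)=1+5=6, 1+min_coins(21)=1+5=6) = 6

6


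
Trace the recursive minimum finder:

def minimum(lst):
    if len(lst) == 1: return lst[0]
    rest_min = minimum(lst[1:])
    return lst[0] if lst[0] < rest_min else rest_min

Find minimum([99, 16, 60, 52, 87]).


minimum([99, 16, 60, 52, 87]): compare 99 with minimum([16, 60, 52, 87])
minimum([16, 60, 52, 87]): compare 16 with minimum([60, 52, 87])
minimum([60, 52, 87]): compare 60 with minimum([52, 87])
minimum([52, 87]): compare 52 with minimum([87])
minimum([87]) = 87  (base case)
Compare 52 with 87 -> 52
Compare 60 with 52 -> 52
Compare 16 with 52 -> 16
Compare 99 with 16 -> 16

16


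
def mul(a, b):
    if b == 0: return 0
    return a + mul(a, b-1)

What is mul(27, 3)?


mul(27, 3) = 27 + mul(27, 2)
mul(27, 2) = 27 + mul(27, 1)
mul(27, 1) = 27 + mul(27, 0)
mul(27, 0) = 0  (base case)
Total: 27 + 27 + 27 + 0 = 81

81


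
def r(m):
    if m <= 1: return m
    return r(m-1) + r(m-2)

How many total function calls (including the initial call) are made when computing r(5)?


Let C(n) = total calls for r(n)
C(0) = 1, C(1) = 1
C(2) = 1 + C(1) + C(0) = 1 + 1 + 1 = 3
C(3) = 1 + C(2) + C(1) = 1 + 3 + 1 = 5
C(4) = 1 + C(3) + C(2) = 1 + 5 + 3 = 9
C(5) = 1 + C(4) + C(3) = 1 + 9 + 5 = 15

15


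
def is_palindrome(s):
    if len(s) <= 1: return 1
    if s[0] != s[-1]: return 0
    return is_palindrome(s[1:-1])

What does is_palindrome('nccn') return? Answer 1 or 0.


is_palindrome('nccn'): s[0]='n' == s[-1]='n' -> check is_palindrome('cc')
is_palindrome('cc'): s[0]='c' == s[-1]='c' -> check is_palindrome('')
is_palindrome(''): len <= 1 -> return 1  (base case)
Result: 1 (palindrome)

1


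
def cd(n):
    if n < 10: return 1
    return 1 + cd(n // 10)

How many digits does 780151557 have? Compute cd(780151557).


cd(780151557) = 1 + cd(78015155)
cd(78015155) = 1 + cd(7801515)
cd(7801515) = 1 + cd(780151)
cd(780151) = 1 + cd(78015)
cd(78015) = 1 + cd(7801)
cd(7801) = 1 + cd(780)
cd(780) = 1 + cd(78)
cd(78) = 1 + cd(7)
cd(7) = 1  (base case: 7 < 10)
Unwinding: 1 + 1 + 1 + 1 + 1 + 1 + 1 + 1 + 1 = 9

9


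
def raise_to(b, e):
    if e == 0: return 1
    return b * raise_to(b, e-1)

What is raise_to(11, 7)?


raise_to(11, 7)
= 11 * raise_to(11, 6)
= 11 * 11 * raise_to(11, 5)
= 11 * 11 * 11 * raise_to(11, 4)
= 11 * 11 * 11 * 11 * raise_to(11, 3)
= 11 * 11 * 11 * 11 * 11 * raise_to(11, 2)
= 11 * 11 * 11 * 11 * 11 * 11 * raise_to(11, 1)
= 11 * 11 * 11 * 11 * 11 * 11 * 11 * raise_to(11, 0)
= 11 * 11 * 11 * 11 * 11 * 11 * 11 * 1
= 19487171

19487171


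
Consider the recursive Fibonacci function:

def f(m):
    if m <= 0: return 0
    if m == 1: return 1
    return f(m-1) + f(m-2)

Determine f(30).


Computing f(30) bottom-up:
f(0) = 0
f(1) = 1
f(2) = f(1) + f(0) = 1 + 0 = 1
f(3) = f(2) + f(1) = 1 + 1 = 2
f(4) = f(3) + f(2) = 2 + 1 = 3
f(5) = f(4) + f(3) = 3 + 2 = 5
f(6) = f(5) + f(4) = 5 + 3 = 8
f(7) = f(6) + f(5) = 8 + 5 = 13
f(8) = f(7) + f(6) = 13 + 8 = 21
f(9) = f(8) + f(7) = 21 + 13 = 34
f(10) = f(9) + f(8) = 34 + 21 = 55
f(11) = f(10) + f(9) = 55 + 34 = 89
f(12) = f(11) + f(10) = 89 + 55 = 144
f(13) = f(12) + f(11) = 144 + 89 = 233
f(14) = f(13) + f(12) = 233 + 144 = 377
f(15) = f(14) + f(13) = 377 + 233 = 610
f(16) = f(15) + f(14) = 610 + 377 = 987
f(17) = f(16) + f(15) = 987 + 610 = 1597
f(18) = f(17) + f(16) = 1597 + 987 = 2584
f(19) = f(18) + f(17) = 2584 + 1597 = 4181
f(20) = f(19) + f(18) = 4181 + 2584 = 6765
f(21) = f(20) + f(19) = 6765 + 4181 = 10946
f(22) = f(21) + f(20) = 10946 + 6765 = 17711
f(23) = f(22) + f(21) = 17711 + 10946 = 28657
f(24) = f(23) + f(22) = 28657 + 17711 = 46368
f(25) = f(24) + f(23) = 46368 + 28657 = 75025
f(26) = f(25) + f(24) = 75025 + 46368 = 121393
f(27) = f(26) + f(25) = 121393 + 75025 = 196418
f(28) = f(27) + f(26) = 196418 + 121393 = 317811
f(29) = f(28) + f(27) = 317811 + 196418 = 514229
f(30) = f(29) + f(28) = 514229 + 317811 = 832040

832040


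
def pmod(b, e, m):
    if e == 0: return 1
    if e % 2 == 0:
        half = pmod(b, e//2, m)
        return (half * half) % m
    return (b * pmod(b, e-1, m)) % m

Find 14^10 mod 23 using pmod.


pmod(14, 10, 23): e is even, compute pmod(14, 5, 23)
  pmod(14, 5, 23): e is odd, compute pmod(14, 4, 23)
    pmod(14, 4, 23): e is even, compute pmod(14, 2, 23)
      pmod(14, 2, 23): e is even, compute pmod(14, 1, 23)
        pmod(14, 1, 23): e is odd, compute pmod(14, 0, 23)
          pmod(14, 0, 23) = 1
        (14 * 1) % 23 = 14
      half=14, (14*14) % 23 = 12
    half=12, (12*12) % 23 = 6
  (14 * 6) % 23 = 15
half=15, (15*15) % 23 = 18

18


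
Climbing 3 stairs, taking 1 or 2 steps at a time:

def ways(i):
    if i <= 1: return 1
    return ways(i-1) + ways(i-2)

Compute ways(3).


Building up from base cases:
ways(0) = 1
ways(1) = 1
ways(2) = ways(1) + ways(0) = 1 + 1 = 2
ways(3) = ways(2) + ways(1) = 2 + 1 = 3

3


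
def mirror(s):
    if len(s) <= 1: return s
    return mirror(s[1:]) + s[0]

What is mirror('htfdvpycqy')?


mirror('htfdvpycqy') = mirror('tfdvpycqy') + 'h'
mirror('tfdvpycqy') = mirror('fdvpycqy') + 't'
mirror('fdvpycqy') = mirror('dvpycqy') + 'f'
mirror('dvpycqy') = mirror('vpycqy') + 'd'
mirror('vpycqy') = mirror('pycqy') + 'v'
mirror('pycqy') = mirror('ycqy') + 'p'
mirror('ycqy') = mirror('cqy') + 'y'
mirror('cqy') = mirror('qy') + 'c'
mirror('qy') = mirror('y') + 'q'
mirror('y') = 'y'  (base case)
Concatenating: 'y' + 'q' + 'c' + 'y' + 'p' + 'v' + 'd' + 'f' + 't' + 'h' = 'yqcypvdfth'

yqcypvdfth


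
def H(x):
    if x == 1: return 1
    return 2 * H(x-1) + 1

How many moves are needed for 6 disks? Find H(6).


H(6) = 2 * H(5) + 1
H(5) = 2 * H(4) + 1
H(4) = 2 * H(3) + 1
H(3) = 2 * H(2) + 1
H(2) = 2 * H(1) + 1
H(1) = 1  (base case)
H(2) = 2 * 1 + 1 = 3
H(3) = 2 * 3 + 1 = 7
H(4) = 2 * 7 + 1 = 15
H(5) = 2 * 15 + 1 = 31
H(6) = 2 * 31 + 1 = 63

63


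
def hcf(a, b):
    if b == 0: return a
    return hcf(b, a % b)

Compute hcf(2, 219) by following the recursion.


hcf(2, 219) = hcf(219, 2)
hcf(219, 2) = hcf(2, 1)
hcf(2, 1) = hcf(1, 0)
hcf(1, 0) = 1  (base case)

1


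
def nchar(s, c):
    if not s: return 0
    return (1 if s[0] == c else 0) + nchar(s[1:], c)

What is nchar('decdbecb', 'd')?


s[0]='d' == 'd' -> 1
s[0]='e' != 'd' -> 0
s[0]='c' != 'd' -> 0
s[0]='d' == 'd' -> 1
s[0]='b' != 'd' -> 0
s[0]='e' != 'd' -> 0
s[0]='c' != 'd' -> 0
s[0]='b' != 'd' -> 0
Sum: 1 + 0 + 0 + 1 + 0 + 0 + 0 + 0 = 2

2


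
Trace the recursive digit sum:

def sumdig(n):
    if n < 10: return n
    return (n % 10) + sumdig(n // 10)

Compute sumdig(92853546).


sumdig(92853546) = 6 + sumdig(9285354)
sumdig(9285354) = 4 + sumdig(928535)
sumdig(928535) = 5 + sumdig(92853)
sumdig(92853) = 3 + sumdig(9285)
sumdig(9285) = 5 + sumdig(928)
sumdig(928) = 8 + sumdig(92)
sumdig(92) = 2 + sumdig(9)
sumdig(9) = 9  (base case)
Total: 6 + 4 + 5 + 3 + 5 + 8 + 2 + 9 = 42

42


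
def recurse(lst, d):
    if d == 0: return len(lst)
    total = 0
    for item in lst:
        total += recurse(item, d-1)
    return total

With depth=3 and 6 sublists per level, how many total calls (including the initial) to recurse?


At depth 0 (root): 1 call
At depth 1: each of 1 parents calls recurse on 6 children = 6 calls
At depth 2: each of 6 parents calls recurse on 6 children = 36 calls
At depth 3: each of 36 parents calls recurse on 6 children = 216 calls
Total: 1 + 6 + 36 + 216 = 259

259


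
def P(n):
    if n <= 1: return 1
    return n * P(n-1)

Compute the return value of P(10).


P(10)
= 10 * P(9)
= 10 * 9 * P(8)
= 10 * 9 * 8 * P(7)
= 10 * 9 * 8 * 7 * P(6)
= 10 * 9 * 8 * 7 * 6 * P(5)
= 10 * 9 * 8 * 7 * 6 * 5 * P(4)
= 10 * 9 * 8 * 7 * 6 * 5 * 4 * P(3)
= 10 * 9 * 8 * 7 * 6 * 5 * 4 * 3 * P(2)
= 10 * 9 * 8 * 7 * 6 * 5 * 4 * 3 * 2 * P(1)
= 10 * 9 * 8 * 7 * 6 * 5 * 4 * 3 * 2 * 1
= 3628800

3628800


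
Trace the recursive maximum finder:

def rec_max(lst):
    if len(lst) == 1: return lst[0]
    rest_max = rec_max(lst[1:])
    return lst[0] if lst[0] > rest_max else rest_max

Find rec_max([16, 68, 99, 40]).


rec_max([16, 68, 99, 40]): compare 16 with rec_max([68, 99, 40])
rec_max([68, 99, 40]): compare 68 with rec_max([99, 40])
rec_max([99, 40]): compare 99 with rec_max([40])
rec_max([40]) = 40  (base case)
Compare 99 with 40 -> 99
Compare 68 with 99 -> 99
Compare 16 with 99 -> 99

99


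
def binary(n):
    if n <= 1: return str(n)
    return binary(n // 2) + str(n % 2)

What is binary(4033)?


binary(4033) = binary(2016) + '1'
binary(2016) = binary(1008) + '0'
binary(1008) = binary(504) + '0'
binary(504) = binary(252) + '0'
binary(252) = binary(126) + '0'
binary(126) = binary(63) + '0'
binary(63) = binary(31) + '1'
binary(31) = binary(15) + '1'
binary(15) = binary(7) + '1'
binary(7) = binary(3) + '1'
binary(3) = binary(1) + '1'
binary(1) = '1'  (base case)
Concatenating: '1' + '1' + '1' + '1' + '1' + '1' + '0' + '0' + '0' + '0' + '0' + '1' = '111111000001'

111111000001


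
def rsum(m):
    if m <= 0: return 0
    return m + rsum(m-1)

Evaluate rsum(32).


rsum(32)
= 32 + 31 + 30 + 29 + 28 + 27 + 26 + 25 + 24 + 23 + 22 + 21 + 20 + 19 + 18 + 17 + 16 + 15 + 14 + 13 + 12 + 11 + 10 + 9 + 8 + 7 + 6 + 5 + 4 + 3 + 2 + 1 + rsum(0)
= 32 + 31 + 30 + 29 + 28 + 27 + 26 + 25 + 24 + 23 + 22 + 21 + 20 + 19 + 18 + 17 + 16 + 15 + 14 + 13 + 12 + 11 + 10 + 9 + 8 + 7 + 6 + 5 + 4 + 3 + 2 + 1 + 0
= 528

528


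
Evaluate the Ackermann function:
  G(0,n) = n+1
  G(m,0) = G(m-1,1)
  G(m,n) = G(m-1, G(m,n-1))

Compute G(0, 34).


G(0, 34) = 35
Result: G(0, 34) = 35

35


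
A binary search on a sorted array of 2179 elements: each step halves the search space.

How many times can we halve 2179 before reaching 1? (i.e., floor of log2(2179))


2179 / 2 = 1089
1089 / 2 = 544
544 / 2 = 272
272 / 2 = 136
136 / 2 = 68
68 / 2 = 34
34 / 2 = 17
17 / 2 = 8
8 / 2 = 4
4 / 2 = 2
2 / 2 = 1
Reached 1 after 11 halvings

11


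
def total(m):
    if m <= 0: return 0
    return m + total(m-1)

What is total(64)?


total(64)
= 64 + 63 + 62 + 61 + 60 + 59 + 58 + 57 + 56 + 55 + 54 + 53 + 52 + 51 + 50 + 49 + 48 + 47 + 46 + 45 + 44 + 43 + 42 + 41 + 40 + 39 + 38 + 37 + 36 + 35 + 34 + 33 + 32 + 31 + 30 + 29 + 28 + 27 + 26 + 25 + 24 + 23 + 22 + 21 + 20 + 19 + 18 + 17 + 16 + 15 + 14 + 13 + 12 + 11 + 10 + 9 + 8 + 7 + 6 + 5 + 4 + 3 + 2 + 1 + total(0)
= 64 + 63 + 62 + 61 + 60 + 59 + 58 + 57 + 56 + 55 + 54 + 53 + 52 + 51 + 50 + 49 + 48 + 47 + 46 + 45 + 44 + 43 + 42 + 41 + 40 + 39 + 38 + 37 + 36 + 35 + 34 + 33 + 32 + 31 + 30 + 29 + 28 + 27 + 26 + 25 + 24 + 23 + 22 + 21 + 20 + 19 + 18 + 17 + 16 + 15 + 14 + 13 + 12 + 11 + 10 + 9 + 8 + 7 + 6 + 5 + 4 + 3 + 2 + 1 + 0
= 2080

2080


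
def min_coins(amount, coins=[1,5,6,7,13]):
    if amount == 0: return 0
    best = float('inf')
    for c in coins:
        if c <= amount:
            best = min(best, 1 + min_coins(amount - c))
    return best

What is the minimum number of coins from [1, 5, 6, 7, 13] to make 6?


Building up with DP:
min_coins(0) = 0
min_coins(1) = min(1+min_coins(0)=1+0=1) = 1
min_coins(2) = min(1+min_coins(1)=1+1=2) = 2
min_coins(3) = min(1+min_coins(2)=1+2=3) = 3
min_coins(4) = min(1+min_coins(3)=1+3=4) = 4
min_coins(5) = min(1+min_coins(4)=1+4=5, 1+min_coins(0)=1+0=1) = 1
min_coins(6) = min(1+min_coins(5)=1+1=2, 1+min_coins(1)=1+1=2, 1+min_coins(0)=1+0=1) = 1

1


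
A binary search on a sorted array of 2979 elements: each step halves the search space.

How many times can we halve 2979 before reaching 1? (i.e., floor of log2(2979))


2979 / 2 = 1489
1489 / 2 = 744
744 / 2 = 372
372 / 2 = 186
186 / 2 = 93
93 / 2 = 46
46 / 2 = 23
23 / 2 = 11
11 / 2 = 5
5 / 2 = 2
2 / 2 = 1
Reached 1 after 11 halvings

11


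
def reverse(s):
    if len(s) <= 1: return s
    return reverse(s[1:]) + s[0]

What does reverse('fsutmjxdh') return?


reverse('fsutmjxdh') = reverse('sutmjxdh') + 'f'
reverse('sutmjxdh') = reverse('utmjxdh') + 's'
reverse('utmjxdh') = reverse('tmjxdh') + 'u'
reverse('tmjxdh') = reverse('mjxdh') + 't'
reverse('mjxdh') = reverse('jxdh') + 'm'
reverse('jxdh') = reverse('xdh') + 'j'
reverse('xdh') = reverse('dh') + 'x'
reverse('dh') = reverse('h') + 'd'
reverse('h') = 'h'  (base case)
Concatenating: 'h' + 'd' + 'x' + 'j' + 'm' + 't' + 'u' + 's' + 'f' = 'hdxjmtusf'

hdxjmtusf


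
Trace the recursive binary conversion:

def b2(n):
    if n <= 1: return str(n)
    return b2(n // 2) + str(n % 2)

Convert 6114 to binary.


b2(6114) = b2(3057) + '0'
b2(3057) = b2(1528) + '1'
b2(1528) = b2(764) + '0'
b2(764) = b2(382) + '0'
b2(382) = b2(191) + '0'
b2(191) = b2(95) + '1'
b2(95) = b2(47) + '1'
b2(47) = b2(23) + '1'
b2(23) = b2(11) + '1'
b2(11) = b2(5) + '1'
b2(5) = b2(2) + '1'
b2(2) = b2(1) + '0'
b2(1) = '1'  (base case)
Concatenating: '1' + '0' + '1' + '1' + '1' + '1' + '1' + '1' + '0' + '0' + '0' + '1' + '0' = '1011111100010'

1011111100010


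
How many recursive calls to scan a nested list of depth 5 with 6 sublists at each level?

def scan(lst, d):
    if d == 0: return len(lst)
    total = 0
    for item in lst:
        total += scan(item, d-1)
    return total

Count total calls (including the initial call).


At depth 0 (root): 1 call
At depth 1: each of 1 parents calls scan on 6 children = 6 calls
At depth 2: each of 6 parents calls scan on 6 children = 36 calls
At depth 3: each of 36 parents calls scan on 6 children = 216 calls
At depth 4: each of 216 parents calls scan on 6 children = 1296 calls
At depth 5: each of 1296 parents calls scan on 6 children = 7776 calls
Total: 1 + 6 + 36 + 216 + 1296 + 7776 = 9331

9331


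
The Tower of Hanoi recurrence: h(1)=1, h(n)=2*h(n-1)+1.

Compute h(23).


h(23) = 2 * h(22) + 1
h(22) = 2 * h(21) + 1
h(21) = 2 * h(20) + 1
h(20) = 2 * h(19) + 1
h(19) = 2 * h(18) + 1
h(18) = 2 * h(17) + 1
h(17) = 2 * h(16) + 1
h(16) = 2 * h(15) + 1
h(15) = 2 * h(14) + 1
h(14) = 2 * h(13) + 1
h(13) = 2 * h(12) + 1
h(12) = 2 * h(11) + 1
h(11) = 2 * h(10) + 1
h(10) = 2 * h(9) + 1
h(9) = 2 * h(8) + 1
h(8) = 2 * h(7) + 1
h(7) = 2 * h(6) + 1
h(6) = 2 * h(5) + 1
h(5) = 2 * h(4) + 1
h(4) = 2 * h(3) + 1
h(3) = 2 * h(2) + 1
h(2) = 2 * h(1) + 1
h(1) = 1  (base case)
h(2) = 2 * 1 + 1 = 3
h(3) = 2 * 3 + 1 = 7
h(4) = 2 * 7 + 1 = 15
h(5) = 2 * 15 + 1 = 31
h(6) = 2 * 31 + 1 = 63
h(7) = 2 * 63 + 1 = 127
h(8) = 2 * 127 + 1 = 255
h(9) = 2 * 255 + 1 = 511
h(10) = 2 * 511 + 1 = 1023
h(11) = 2 * 1023 + 1 = 2047
h(12) = 2 * 2047 + 1 = 4095
h(13) = 2 * 4095 + 1 = 8191
h(14) = 2 * 8191 + 1 = 16383
h(15) = 2 * 16383 + 1 = 32767
h(16) = 2 * 32767 + 1 = 65535
h(17) = 2 * 65535 + 1 = 131071
h(18) = 2 * 131071 + 1 = 262143
h(19) = 2 * 262143 + 1 = 524287
h(20) = 2 * 524287 + 1 = 1048575
h(21) = 2 * 1048575 + 1 = 2097151
h(22) = 2 * 2097151 + 1 = 4194303
h(23) = 2 * 4194303 + 1 = 8388607

8388607


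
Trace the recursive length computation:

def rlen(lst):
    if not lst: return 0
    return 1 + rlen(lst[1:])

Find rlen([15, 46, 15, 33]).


rlen([15, 46, 15, 33]) = 1 + rlen([46, 15, 33])
rlen([46, 15, 33]) = 1 + rlen([15, 33])
rlen([15, 33]) = 1 + rlen([33])
rlen([33]) = 1 + rlen([])
rlen([]) = 0  (base case)
Unwinding: 1 + 1 + 1 + 1 + 0 = 4

4


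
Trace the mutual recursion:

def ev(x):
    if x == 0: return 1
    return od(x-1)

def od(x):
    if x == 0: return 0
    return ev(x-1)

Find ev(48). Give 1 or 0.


ev(48) = od(47)
od(47) = ev(46)
ev(46) = od(45)
od(45) = ev(44)
ev(44) = od(43)
od(43) = ev(42)
ev(42) = od(41)
od(41) = ev(40)
ev(40) = od(39)
od(39) = ev(38)
ev(38) = od(37)
od(37) = ev(36)
ev(36) = od(35)
od(35) = ev(34)
ev(34) = od(33)
od(33) = ev(32)
ev(32) = od(31)
od(31) = ev(30)
ev(30) = od(29)
od(29) = ev(28)
ev(28) = od(27)
od(27) = ev(26)
ev(26) = od(25)
od(25) = ev(24)
ev(24) = od(23)
od(23) = ev(22)
ev(22) = od(21)
od(21) = ev(20)
ev(20) = od(19)
od(19) = ev(18)
ev(18) = od(17)
od(17) = ev(16)
ev(16) = od(15)
od(15) = ev(14)
ev(14) = od(13)
od(13) = ev(12)
ev(12) = od(11)
od(11) = ev(10)
ev(10) = od(9)
od(9) = ev(8)
ev(8) = od(7)
od(7) = ev(6)
ev(6) = od(5)
od(5) = ev(4)
ev(4) = od(3)
od(3) = ev(2)
ev(2) = od(1)
od(1) = ev(0)
ev(0) = 1  (base case)
Result: 1

1


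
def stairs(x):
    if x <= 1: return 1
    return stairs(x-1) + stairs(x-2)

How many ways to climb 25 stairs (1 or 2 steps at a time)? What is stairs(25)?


Building up from base cases:
stairs(0) = 1
stairs(1) = 1
stairs(2) = stairs(1) + stairs(0) = 1 + 1 = 2
stairs(3) = stairs(2) + stairs(1) = 2 + 1 = 3
stairs(4) = stairs(3) + stairs(2) = 3 + 2 = 5
stairs(5) = stairs(4) + stairs(3) = 5 + 3 = 8
stairs(6) = stairs(5) + stairs(4) = 8 + 5 = 13
stairs(7) = stairs(6) + stairs(5) = 13 + 8 = 21
stairs(8) = stairs(7) + stairs(6) = 21 + 13 = 34
stairs(9) = stairs(8) + stairs(7) = 34 + 21 = 55
stairs(10) = stairs(9) + stairs(8) = 55 + 34 = 89
stairs(11) = stairs(10) + stairs(9) = 89 + 55 = 144
stairs(12) = stairs(11) + stairs(10) = 144 + 89 = 233
stairs(13) = stairs(12) + stairs(11) = 233 + 144 = 377
stairs(14) = stairs(13) + stairs(12) = 377 + 233 = 610
stairs(15) = stairs(14) + stairs(13) = 610 + 377 = 987
stairs(16) = stairs(15) + stairs(14) = 987 + 610 = 1597
stairs(17) = stairs(16) + stairs(15) = 1597 + 987 = 2584
stairs(18) = stairs(17) + stairs(16) = 2584 + 1597 = 4181
stairs(19) = stairs(18) + stairs(17) = 4181 + 2584 = 6765
stairs(20) = stairs(19) + stairs(18) = 6765 + 4181 = 10946
stairs(21) = stairs(20) + stairs(19) = 10946 + 6765 = 17711
stairs(22) = stairs(21) + stairs(20) = 17711 + 10946 = 28657
stairs(23) = stairs(22) + stairs(21) = 28657 + 17711 = 46368
stairs(24) = stairs(23) + stairs(22) = 46368 + 28657 = 75025
stairs(25) = stairs(24) + stairs(23) = 75025 + 46368 = 121393

121393


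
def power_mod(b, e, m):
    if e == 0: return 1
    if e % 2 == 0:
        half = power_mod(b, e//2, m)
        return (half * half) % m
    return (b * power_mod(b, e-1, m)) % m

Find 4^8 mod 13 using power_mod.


power_mod(4, 8, 13): e is even, compute power_mod(4, 4, 13)
  power_mod(4, 4, 13): e is even, compute power_mod(4, 2, 13)
    power_mod(4, 2, 13): e is even, compute power_mod(4, 1, 13)
      power_mod(4, 1, 13): e is odd, compute power_mod(4, 0, 13)
        power_mod(4, 0, 13) = 1
      (4 * 1) % 13 = 4
    half=4, (4*4) % 13 = 3
  half=3, (3*3) % 13 = 9
half=9, (9*9) % 13 = 3

3


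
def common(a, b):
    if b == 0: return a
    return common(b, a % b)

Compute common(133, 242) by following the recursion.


common(133, 242) = common(242, 133)
common(242, 133) = common(133, 109)
common(133, 109) = common(109, 24)
common(109, 24) = common(24, 13)
common(24, 13) = common(13, 11)
common(13, 11) = common(11, 2)
common(11, 2) = common(2, 1)
common(2, 1) = common(1, 0)
common(1, 0) = 1  (base case)

1


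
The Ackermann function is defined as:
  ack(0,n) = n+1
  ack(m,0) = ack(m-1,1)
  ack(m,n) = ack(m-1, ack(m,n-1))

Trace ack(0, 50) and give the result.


ack(0, 50) = 51
Result: ack(0, 50) = 51

51


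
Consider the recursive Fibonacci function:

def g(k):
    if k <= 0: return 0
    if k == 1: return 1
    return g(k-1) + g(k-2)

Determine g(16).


Computing g(16) bottom-up:
g(0) = 0
g(1) = 1
g(2) = g(1) + g(0) = 1 + 0 = 1
g(3) = g(2) + g(1) = 1 + 1 = 2
g(4) = g(3) + g(2) = 2 + 1 = 3
g(5) = g(4) + g(3) = 3 + 2 = 5
g(6) = g(5) + g(4) = 5 + 3 = 8
g(7) = g(6) + g(5) = 8 + 5 = 13
g(8) = g(7) + g(6) = 13 + 8 = 21
g(9) = g(8) + g(7) = 21 + 13 = 34
g(10) = g(9) + g(8) = 34 + 21 = 55
g(11) = g(10) + g(9) = 55 + 34 = 89
g(12) = g(11) + g(10) = 89 + 55 = 144
g(13) = g(12) + g(11) = 144 + 89 = 233
g(14) = g(13) + g(12) = 233 + 144 = 377
g(15) = g(14) + g(13) = 377 + 233 = 610
g(16) = g(15) + g(14) = 610 + 377 = 987

987


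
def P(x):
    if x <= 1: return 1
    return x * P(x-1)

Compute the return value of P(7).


P(7)
= 7 * P(6)
= 7 * 6 * P(5)
= 7 * 6 * 5 * P(4)
= 7 * 6 * 5 * 4 * P(3)
= 7 * 6 * 5 * 4 * 3 * P(2)
= 7 * 6 * 5 * 4 * 3 * 2 * P(1)
= 7 * 6 * 5 * 4 * 3 * 2 * 1
= 5040

5040


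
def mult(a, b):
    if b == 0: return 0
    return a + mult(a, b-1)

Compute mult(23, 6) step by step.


mult(23, 6) = 23 + mult(23, 5)
mult(23, 5) = 23 + mult(23, 4)
mult(23, 4) = 23 + mult(23, 3)
mult(23, 3) = 23 + mult(23, 2)
mult(23, 2) = 23 + mult(23, 1)
mult(23, 1) = 23 + mult(23, 0)
mult(23, 0) = 0  (base case)
Total: 23 + 23 + 23 + 23 + 23 + 23 + 0 = 138

138


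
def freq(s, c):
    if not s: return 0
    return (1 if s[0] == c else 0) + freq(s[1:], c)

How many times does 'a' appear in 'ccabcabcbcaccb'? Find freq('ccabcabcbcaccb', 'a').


s[0]='c' != 'a' -> 0
s[0]='c' != 'a' -> 0
s[0]='a' == 'a' -> 1
s[0]='b' != 'a' -> 0
s[0]='c' != 'a' -> 0
s[0]='a' == 'a' -> 1
s[0]='b' != 'a' -> 0
s[0]='c' != 'a' -> 0
s[0]='b' != 'a' -> 0
s[0]='c' != 'a' -> 0
s[0]='a' == 'a' -> 1
s[0]='c' != 'a' -> 0
s[0]='c' != 'a' -> 0
s[0]='b' != 'a' -> 0
Sum: 0 + 0 + 1 + 0 + 0 + 1 + 0 + 0 + 0 + 0 + 1 + 0 + 0 + 0 = 3

3


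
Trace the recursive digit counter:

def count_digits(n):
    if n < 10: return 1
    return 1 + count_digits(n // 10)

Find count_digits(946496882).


count_digits(946496882) = 1 + count_digits(94649688)
count_digits(94649688) = 1 + count_digits(9464968)
count_digits(9464968) = 1 + count_digits(946496)
count_digits(946496) = 1 + count_digits(94649)
count_digits(94649) = 1 + count_digits(9464)
count_digits(9464) = 1 + count_digits(946)
count_digits(946) = 1 + count_digits(94)
count_digits(94) = 1 + count_digits(9)
count_digits(9) = 1  (base case: 9 < 10)
Unwinding: 1 + 1 + 1 + 1 + 1 + 1 + 1 + 1 + 1 = 9

9


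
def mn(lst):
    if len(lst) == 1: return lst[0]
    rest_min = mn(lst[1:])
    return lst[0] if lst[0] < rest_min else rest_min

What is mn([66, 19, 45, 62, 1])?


mn([66, 19, 45, 62, 1]): compare 66 with mn([19, 45, 62, 1])
mn([19, 45, 62, 1]): compare 19 with mn([45, 62, 1])
mn([45, 62, 1]): compare 45 with mn([62, 1])
mn([62, 1]): compare 62 with mn([1])
mn([1]) = 1  (base case)
Compare 62 with 1 -> 1
Compare 45 with 1 -> 1
Compare 19 with 1 -> 1
Compare 66 with 1 -> 1

1


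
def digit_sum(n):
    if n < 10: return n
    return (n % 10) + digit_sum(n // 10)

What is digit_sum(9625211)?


digit_sum(9625211) = 1 + digit_sum(962521)
digit_sum(962521) = 1 + digit_sum(96252)
digit_sum(96252) = 2 + digit_sum(9625)
digit_sum(9625) = 5 + digit_sum(962)
digit_sum(962) = 2 + digit_sum(96)
digit_sum(96) = 6 + digit_sum(9)
digit_sum(9) = 9  (base case)
Total: 1 + 1 + 2 + 5 + 2 + 6 + 9 = 26

26


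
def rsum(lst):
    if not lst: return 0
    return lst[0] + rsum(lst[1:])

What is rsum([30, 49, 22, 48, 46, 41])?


rsum([30, 49, 22, 48, 46, 41]) = 30 + rsum([49, 22, 48, 46, 41])
rsum([49, 22, 48, 46, 41]) = 49 + rsum([22, 48, 46, 41])
rsum([22, 48, 46, 41]) = 22 + rsum([48, 46, 41])
rsum([48, 46, 41]) = 48 + rsum([46, 41])
rsum([46, 41]) = 46 + rsum([41])
rsum([41]) = 41 + rsum([])
rsum([]) = 0  (base case)
Total: 30 + 49 + 22 + 48 + 46 + 41 + 0 = 236

236


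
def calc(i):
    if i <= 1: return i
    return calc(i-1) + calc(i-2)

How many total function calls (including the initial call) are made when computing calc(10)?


Let C(n) = total calls for calc(n)
C(0) = 1, C(1) = 1
C(2) = 1 + C(1) + C(0) = 1 + 1 + 1 = 3
C(3) = 1 + C(2) + C(1) = 1 + 3 + 1 = 5
C(4) = 1 + C(3) + C(2) = 1 + 5 + 3 = 9
C(5) = 1 + C(4) + C(3) = 1 + 9 + 5 = 15
C(6) = 1 + C(5) + C(4) = 1 + 15 + 9 = 25
C(7) = 1 + C(6) + C(5) = 1 + 25 + 15 = 41
C(8) = 1 + C(7) + C(6) = 1 + 41 + 25 = 67
C(9) = 1 + C(8) + C(7) = 1 + 67 + 41 = 109
C(10) = 1 + C(9) + C(8) = 1 + 109 + 67 = 177

177


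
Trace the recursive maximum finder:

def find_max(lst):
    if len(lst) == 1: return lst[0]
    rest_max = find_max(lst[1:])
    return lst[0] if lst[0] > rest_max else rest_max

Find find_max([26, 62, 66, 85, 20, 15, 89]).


find_max([26, 62, 66, 85, 20, 15, 89]): compare 26 with find_max([62, 66, 85, 20, 15, 89])
find_max([62, 66, 85, 20, 15, 89]): compare 62 with find_max([66, 85, 20, 15, 89])
find_max([66, 85, 20, 15, 89]): compare 66 with find_max([85, 20, 15, 89])
find_max([85, 20, 15, 89]): compare 85 with find_max([20, 15, 89])
find_max([20, 15, 89]): compare 20 with find_max([15, 89])
find_max([15, 89]): compare 15 with find_max([89])
find_max([89]) = 89  (base case)
Compare 15 with 89 -> 89
Compare 20 with 89 -> 89
Compare 85 with 89 -> 89
Compare 66 with 89 -> 89
Compare 62 with 89 -> 89
Compare 26 with 89 -> 89

89


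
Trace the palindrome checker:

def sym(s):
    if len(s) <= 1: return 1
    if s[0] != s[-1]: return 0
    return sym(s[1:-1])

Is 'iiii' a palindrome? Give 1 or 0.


sym('iiii'): s[0]='i' == s[-1]='i' -> check sym('ii')
sym('ii'): s[0]='i' == s[-1]='i' -> check sym('')
sym(''): len <= 1 -> return 1  (base case)
Result: 1 (palindrome)

1


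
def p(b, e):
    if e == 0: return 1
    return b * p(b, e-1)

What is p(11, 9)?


p(11, 9)
= 11 * p(11, 8)
= 11 * 11 * p(11, 7)
= 11 * 11 * 11 * p(11, 6)
= 11 * 11 * 11 * 11 * p(11, 5)
= 11 * 11 * 11 * 11 * 11 * p(11, 4)
= 11 * 11 * 11 * 11 * 11 * 11 * p(11, 3)
= 11 * 11 * 11 * 11 * 11 * 11 * 11 * p(11, 2)
= 11 * 11 * 11 * 11 * 11 * 11 * 11 * 11 * p(11, 1)
= 11 * 11 * 11 * 11 * 11 * 11 * 11 * 11 * 11 * p(11, 0)
= 11 * 11 * 11 * 11 * 11 * 11 * 11 * 11 * 11 * 1
= 2357947691

2357947691


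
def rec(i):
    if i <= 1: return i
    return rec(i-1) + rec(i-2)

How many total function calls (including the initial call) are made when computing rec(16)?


Let C(n) = total calls for rec(n)
C(0) = 1, C(1) = 1
C(2) = 1 + C(1) + C(0) = 1 + 1 + 1 = 3
C(3) = 1 + C(2) + C(1) = 1 + 3 + 1 = 5
C(4) = 1 + C(3) + C(2) = 1 + 5 + 3 = 9
C(5) = 1 + C(4) + C(3) = 1 + 9 + 5 = 15
C(6) = 1 + C(5) + C(4) = 1 + 15 + 9 = 25
C(7) = 1 + C(6) + C(5) = 1 + 25 + 15 = 41
C(8) = 1 + C(7) + C(6) = 1 + 41 + 25 = 67
C(9) = 1 + C(8) + C(7) = 1 + 67 + 41 = 109
C(10) = 1 + C(9) + C(8) = 1 + 109 + 67 = 177
C(11) = 1 + C(10) + C(9) = 1 + 177 + 109 = 287
C(12) = 1 + C(11) + C(10) = 1 + 287 + 177 = 465
C(13) = 1 + C(12) + C(11) = 1 + 465 + 287 = 753
C(14) = 1 + C(13) + C(12) = 1 + 753 + 465 = 1219
C(15) = 1 + C(14) + C(13) = 1 + 1219 + 753 = 1973
C(16) = 1 + C(15) + C(14) = 1 + 1973 + 1219 = 3193

3193


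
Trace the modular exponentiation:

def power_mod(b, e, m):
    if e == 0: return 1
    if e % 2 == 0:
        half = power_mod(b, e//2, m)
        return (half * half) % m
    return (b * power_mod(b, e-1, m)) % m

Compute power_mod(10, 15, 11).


power_mod(10, 15, 11): e is odd, compute power_mod(10, 14, 11)
  power_mod(10, 14, 11): e is even, compute power_mod(10, 7, 11)
    power_mod(10, 7, 11): e is odd, compute power_mod(10, 6, 11)
      power_mod(10, 6, 11): e is even, compute power_mod(10, 3, 11)
        power_mod(10, 3, 11): e is odd, compute power_mod(10, 2, 11)
          power_mod(10, 2, 11): e is even, compute power_mod(10, 1, 11)
          power_mod(10, 1, 11): e is odd, compute power_mod(10, 0, 11)
          power_mod(10, 0, 11) = 1
          (10 * 1) % 11 = 10
          half=10, (10*10) % 11 = 1
        (10 * 1) % 11 = 10
      half=10, (10*10) % 11 = 1
    (10 * 1) % 11 = 10
  half=10, (10*10) % 11 = 1
(10 * 1) % 11 = 10

10


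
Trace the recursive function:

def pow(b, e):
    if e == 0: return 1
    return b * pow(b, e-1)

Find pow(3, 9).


pow(3, 9)
= 3 * pow(3, 8)
= 3 * 3 * pow(3, 7)
= 3 * 3 * 3 * pow(3, 6)
= 3 * 3 * 3 * 3 * pow(3, 5)
= 3 * 3 * 3 * 3 * 3 * pow(3, 4)
= 3 * 3 * 3 * 3 * 3 * 3 * pow(3, 3)
= 3 * 3 * 3 * 3 * 3 * 3 * 3 * pow(3, 2)
= 3 * 3 * 3 * 3 * 3 * 3 * 3 * 3 * pow(3, 1)
= 3 * 3 * 3 * 3 * 3 * 3 * 3 * 3 * 3 * pow(3, 0)
= 3 * 3 * 3 * 3 * 3 * 3 * 3 * 3 * 3 * 1
= 19683

19683
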